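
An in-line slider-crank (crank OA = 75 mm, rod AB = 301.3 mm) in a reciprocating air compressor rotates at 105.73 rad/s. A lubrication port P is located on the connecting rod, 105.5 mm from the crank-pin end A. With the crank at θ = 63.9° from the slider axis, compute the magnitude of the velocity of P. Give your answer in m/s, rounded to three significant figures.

7.74

ω = 105.7 rad/s.  Crank-pin speed |V_A| = rω = 7.9298 m/s, perpendicular to OA.
Rod angle: sinφ = −(r/L) sinθ ⇒ φ = -12.917°; ω_rod = −rω cosθ/√(L²−r²sin²θ) = -11.879 rad/s.
V_P = V_A + ω_rod × AP, with AP = 0.1055 m along the rod.
Components: V_Px = −rω sinθ − a·ω_rod·sinφ = -7.4013 m/s;  V_Py = rω cosθ + a·ω_rod·cosφ = +2.2671 m/s.
|V_P| = √(V_Px² + V_Py²) = 7.7407 m/s.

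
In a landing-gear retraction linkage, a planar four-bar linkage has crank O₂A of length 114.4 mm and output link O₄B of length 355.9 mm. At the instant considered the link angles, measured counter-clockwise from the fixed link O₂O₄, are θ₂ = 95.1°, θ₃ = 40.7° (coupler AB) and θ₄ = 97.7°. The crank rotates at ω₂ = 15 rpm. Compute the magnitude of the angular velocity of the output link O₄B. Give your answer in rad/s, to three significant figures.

0.490

ω₂ = 1.571 rad/s (from 15 rpm).
Differentiating the loop-closure r₂e^{iθ₂}+r₃e^{iθ₃}=r₁+r₄e^{iθ₄} gives r₂ω₂e^{iθ₂}+r₃ω₃e^{iθ₃}=r₄ω₄e^{iθ₄}.
Eliminating the other unknown: ω₄ = r₂ω₂ sin(θ₂−θ₃) / [r₄ sin(θ₄−θ₃)].
Numerator sine = +0.81310; denominator sine = +0.83867.
Result = 0.1144·1.571·(+0.81310) / (0.3559·(+0.83867)) = +0.48952 rad/s; magnitude 0.48952 rad/s.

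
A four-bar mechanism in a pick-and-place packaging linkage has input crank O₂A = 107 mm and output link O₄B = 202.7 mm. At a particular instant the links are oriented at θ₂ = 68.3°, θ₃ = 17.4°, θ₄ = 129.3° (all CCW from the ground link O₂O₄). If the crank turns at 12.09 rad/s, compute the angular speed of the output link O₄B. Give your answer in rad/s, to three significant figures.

5.34

ω₂ = 12.09 rad/s
Differentiating the loop-closure r₂e^{iθ₂}+r₃e^{iθ₃}=r₁+r₄e^{iθ₄} gives r₂ω₂e^{iθ₂}+r₃ω₃e^{iθ₃}=r₄ω₄e^{iθ₄}.
Eliminating the other unknown: ω₄ = r₂ω₂ sin(θ₂−θ₃) / [r₄ sin(θ₄−θ₃)].
Numerator sine = +0.77605; denominator sine = +0.92784.
Result = 0.107·12.09·(+0.77605) / (0.2027·(+0.92784)) = +5.3379 rad/s; magnitude 5.3379 rad/s.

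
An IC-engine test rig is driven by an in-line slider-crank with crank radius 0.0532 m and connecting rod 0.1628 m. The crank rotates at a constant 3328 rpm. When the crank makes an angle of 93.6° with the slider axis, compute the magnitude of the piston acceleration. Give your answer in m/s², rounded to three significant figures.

ω = 2π·3328/60 = 348.5 rad/s
x(θ) = r cosθ + √(L² − r² sin²θ); with ω constant, a = ω²·d²x/dθ².
d²x/dθ² = −r cosθ − r²(cos2θ)/√u − r⁴ sin²2θ/(4u^{3/2}),  u = L² − r² sin²θ = 0.0236848 m².
Substituting r = 0.0532 m, L = 0.1628 m, θ = 93.6°: d²x/dθ² = +0.021577 m.
a = ω²·d²x/dθ² = (348.5)²·(+0.021577) = +2620.7 m/s²;  |a| = 2620.7 m/s².

2620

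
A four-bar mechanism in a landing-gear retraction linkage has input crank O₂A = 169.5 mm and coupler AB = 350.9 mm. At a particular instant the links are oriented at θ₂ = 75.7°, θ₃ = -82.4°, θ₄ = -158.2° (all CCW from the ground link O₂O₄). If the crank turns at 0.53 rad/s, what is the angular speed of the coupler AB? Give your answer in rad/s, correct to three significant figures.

ω₂ = 0.53 rad/s
Differentiating the loop-closure r₂e^{iθ₂}+r₃e^{iθ₃}=r₁+r₄e^{iθ₄} gives r₂ω₂e^{iθ₂}+r₃ω₃e^{iθ₃}=r₄ω₄e^{iθ₄}.
Eliminating the other unknown: ω₃ = r₂ω₂ sin(θ₄−θ₂) / [r₃ sin(θ₃−θ₄)].
Numerator sine = +0.80799; denominator sine = +0.96945.
Result = 0.1695·0.53·(+0.80799) / (0.3509·(+0.96945)) = +0.21338 rad/s; magnitude 0.21338 rad/s.

0.213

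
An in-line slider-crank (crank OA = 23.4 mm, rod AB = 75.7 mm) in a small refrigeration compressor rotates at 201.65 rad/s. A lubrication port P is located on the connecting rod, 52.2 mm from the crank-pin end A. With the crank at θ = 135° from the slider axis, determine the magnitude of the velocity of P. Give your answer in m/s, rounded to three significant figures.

3.01

ω = 201.7 rad/s.  Crank-pin speed |V_A| = rω = 4.7186 m/s, perpendicular to OA.
Rod angle: sinφ = −(r/L) sinθ ⇒ φ = -12.625°; ω_rod = −rω cosθ/√(L²−r²sin²θ) = +45.168 rad/s.
V_P = V_A + ω_rod × AP, with AP = 0.0522 m along the rod.
Components: V_Px = −rω sinθ − a·ω_rod·sinφ = -2.8212 m/s;  V_Py = rω cosθ + a·ω_rod·cosφ = -1.0358 m/s.
|V_P| = √(V_Px² + V_Py²) = 3.0053 m/s.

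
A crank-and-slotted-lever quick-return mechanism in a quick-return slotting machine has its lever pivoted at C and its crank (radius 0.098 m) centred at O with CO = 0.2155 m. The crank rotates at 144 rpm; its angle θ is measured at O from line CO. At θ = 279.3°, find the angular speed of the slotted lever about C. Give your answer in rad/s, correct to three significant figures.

3.12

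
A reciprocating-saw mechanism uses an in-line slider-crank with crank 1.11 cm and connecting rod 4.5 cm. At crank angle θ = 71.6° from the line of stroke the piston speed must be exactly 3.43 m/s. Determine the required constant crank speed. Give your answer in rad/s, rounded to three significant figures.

302

For an in-line slider-crank, |v_piston| = rω|sinθ|·[1 + r cosθ/√(L² − r² sin²θ)].
With r = 0.0111 m, L = 0.045 m, θ = 71.6°: the bracketed kinematic factor |dx/dθ| = 0.011376 m.
ω = v/|dx/dθ| = 3.43/0.011376 = 301.51 rad/s.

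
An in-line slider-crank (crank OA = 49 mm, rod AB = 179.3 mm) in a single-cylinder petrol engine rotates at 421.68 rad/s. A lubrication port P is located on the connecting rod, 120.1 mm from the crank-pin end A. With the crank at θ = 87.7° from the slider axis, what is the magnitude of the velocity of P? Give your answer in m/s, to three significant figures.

20.8

ω = 421.7 rad/s.  Crank-pin speed |V_A| = rω = 20.662 m/s, perpendicular to OA.
Rod angle: sinφ = −(r/L) sinθ ⇒ φ = -15.847°; ω_rod = −rω cosθ/√(L²−r²sin²θ) = -4.8074 rad/s.
V_P = V_A + ω_rod × AP, with AP = 0.1201 m along the rod.
Components: V_Px = −rω sinθ − a·ω_rod·sinφ = -20.803 m/s;  V_Py = rω cosθ + a·ω_rod·cosφ = +0.27378 m/s.
|V_P| = √(V_Px² + V_Py²) = 20.805 m/s.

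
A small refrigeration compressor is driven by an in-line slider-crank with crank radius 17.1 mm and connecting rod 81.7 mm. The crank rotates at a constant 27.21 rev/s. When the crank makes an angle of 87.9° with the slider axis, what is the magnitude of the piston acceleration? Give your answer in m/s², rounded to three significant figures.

88.4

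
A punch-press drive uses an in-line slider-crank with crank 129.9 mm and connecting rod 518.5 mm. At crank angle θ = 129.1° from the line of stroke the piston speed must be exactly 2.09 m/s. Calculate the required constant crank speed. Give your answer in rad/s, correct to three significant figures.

24.7

For an in-line slider-crank, |v_piston| = rω|sinθ|·[1 + r cosθ/√(L² − r² sin²θ)].
With r = 0.1299 m, L = 0.5185 m, θ = 129.1°: the bracketed kinematic factor |dx/dθ| = 0.08457 m.
ω = v/|dx/dθ| = 2.09/0.08457 = 24.713 rad/s.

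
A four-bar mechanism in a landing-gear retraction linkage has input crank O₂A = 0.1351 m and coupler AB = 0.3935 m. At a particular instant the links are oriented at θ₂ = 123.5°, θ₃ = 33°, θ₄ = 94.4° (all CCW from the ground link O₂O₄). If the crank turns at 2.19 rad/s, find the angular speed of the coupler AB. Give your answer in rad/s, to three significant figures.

ω₂ = 2.19 rad/s
Differentiating the loop-closure r₂e^{iθ₂}+r₃e^{iθ₃}=r₁+r₄e^{iθ₄} gives r₂ω₂e^{iθ₂}+r₃ω₃e^{iθ₃}=r₄ω₄e^{iθ₄}.
Eliminating the other unknown: ω₃ = r₂ω₂ sin(θ₄−θ₂) / [r₃ sin(θ₃−θ₄)].
Numerator sine = -0.48634; denominator sine = -0.87798.
Result = 0.1351·2.19·(-0.48634) / (0.3935·(-0.87798)) = +0.41649 rad/s; magnitude 0.41649 rad/s.

0.416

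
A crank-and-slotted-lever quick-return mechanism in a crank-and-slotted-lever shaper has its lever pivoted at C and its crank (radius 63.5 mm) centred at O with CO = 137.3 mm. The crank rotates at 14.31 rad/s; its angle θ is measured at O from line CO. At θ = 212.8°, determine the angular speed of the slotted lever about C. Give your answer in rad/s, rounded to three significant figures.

5.73

ω = 14.31 rad/s
Crank pin A relative to C: A = (d + r cosθ, r sinθ); lever angle φ = atan2(r sinθ, d + r cosθ).
Differentiating tanφ: φ̇ = rω(d cosθ + r)/(d² + r² + 2dr cosθ).
d² + r² + 2dr cosθ = |CA|² = 0.0082265 m²;  d cosθ + r = -0.05191 m.
|ω_lever| = |0.0635·14.31·-0.05191| / 0.0082265 = 5.7339 rad/s.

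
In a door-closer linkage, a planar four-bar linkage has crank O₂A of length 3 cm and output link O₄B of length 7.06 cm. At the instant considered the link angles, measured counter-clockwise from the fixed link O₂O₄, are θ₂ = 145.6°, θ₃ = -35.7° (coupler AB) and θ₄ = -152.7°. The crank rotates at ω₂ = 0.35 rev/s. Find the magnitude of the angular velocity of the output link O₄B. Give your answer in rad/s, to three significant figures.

ω₂ = 2.199 rad/s (from 0.35 rev/s).
Differentiating the loop-closure r₂e^{iθ₂}+r₃e^{iθ₃}=r₁+r₄e^{iθ₄} gives r₂ω₂e^{iθ₂}+r₃ω₃e^{iθ₃}=r₄ω₄e^{iθ₄}.
Eliminating the other unknown: ω₄ = r₂ω₂ sin(θ₂−θ₃) / [r₄ sin(θ₄−θ₃)].
Numerator sine = -0.02269; denominator sine = -0.89101.
Result = 0.03·2.199·(-0.02269) / (0.0706·(-0.89101)) = +0.023794 rad/s; magnitude 0.023794 rad/s.

0.0238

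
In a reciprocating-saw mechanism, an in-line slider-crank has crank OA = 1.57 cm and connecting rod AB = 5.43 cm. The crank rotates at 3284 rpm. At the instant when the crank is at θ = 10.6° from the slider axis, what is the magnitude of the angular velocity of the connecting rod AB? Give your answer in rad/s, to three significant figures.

97.9

ω = 343.9 rad/s (converted from 3284 rpm).
The rod makes angle φ with the slider axis where L sinφ = r sinθ; differentiating, L cosφ·φ̇ = r ω cosθ.
L cosφ = √(L² − r² sin²θ) = 0.054223 m.
|ω_rod| = r ω |cosθ| / √(L² − r² sin²θ) = 0.0157·343.9·0.98294/0.054223 = 97.875 rad/s.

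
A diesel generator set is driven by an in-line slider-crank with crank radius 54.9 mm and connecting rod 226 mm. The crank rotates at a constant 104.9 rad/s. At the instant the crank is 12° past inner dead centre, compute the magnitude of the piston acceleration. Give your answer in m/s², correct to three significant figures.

ω = 104.9 rad/s
x(θ) = r cosθ + √(L² − r² sin²θ); with ω constant, a = ω²·d²x/dθ².
d²x/dθ² = −r cosθ − r²(cos2θ)/√u − r⁴ sin²2θ/(4u^{3/2}),  u = L² − r² sin²θ = 0.0509457 m².
Substituting r = 0.0549 m, L = 0.226 m, θ = 12°: d²x/dθ² = -0.065932 m.
a = ω²·d²x/dθ² = (104.9)²·(-0.065932) = -725.52 m/s²;  |a| = 725.52 m/s².

726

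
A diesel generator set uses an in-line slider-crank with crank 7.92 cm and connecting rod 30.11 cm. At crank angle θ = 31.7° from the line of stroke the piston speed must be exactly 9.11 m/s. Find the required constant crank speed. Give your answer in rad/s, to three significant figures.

For an in-line slider-crank, |v_piston| = rω|sinθ|·[1 + r cosθ/√(L² − r² sin²θ)].
With r = 0.0792 m, L = 0.3011 m, θ = 31.7°: the bracketed kinematic factor |dx/dθ| = 0.051021 m.
ω = v/|dx/dθ| = 9.11/0.051021 = 178.55 rad/s.

179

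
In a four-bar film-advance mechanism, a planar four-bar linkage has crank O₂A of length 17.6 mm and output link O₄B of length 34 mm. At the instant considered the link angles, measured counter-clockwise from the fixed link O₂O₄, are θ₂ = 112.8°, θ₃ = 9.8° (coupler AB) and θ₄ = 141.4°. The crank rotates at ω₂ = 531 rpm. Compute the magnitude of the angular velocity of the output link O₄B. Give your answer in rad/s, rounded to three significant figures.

ω₂ = 55.61 rad/s (from 531 rpm).
Differentiating the loop-closure r₂e^{iθ₂}+r₃e^{iθ₃}=r₁+r₄e^{iθ₄} gives r₂ω₂e^{iθ₂}+r₃ω₃e^{iθ₃}=r₄ω₄e^{iθ₄}.
Eliminating the other unknown: ω₄ = r₂ω₂ sin(θ₂−θ₃) / [r₄ sin(θ₄−θ₃)].
Numerator sine = +0.97437; denominator sine = +0.74780.
Result = 0.0176·55.61·(+0.97437) / (0.034·(+0.74780)) = +37.506 rad/s; magnitude 37.506 rad/s.

37.5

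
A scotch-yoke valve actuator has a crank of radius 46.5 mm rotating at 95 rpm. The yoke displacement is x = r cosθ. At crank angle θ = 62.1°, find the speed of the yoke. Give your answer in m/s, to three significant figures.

0.409

ω = 9.948 rad/s (from 95 rpm).
x = r cosθ ⇒ ẋ = −rω sinθ.
|v| = rω|sinθ| = 0.0465·9.948·|sin 62.1°| = 0.40883 m/s.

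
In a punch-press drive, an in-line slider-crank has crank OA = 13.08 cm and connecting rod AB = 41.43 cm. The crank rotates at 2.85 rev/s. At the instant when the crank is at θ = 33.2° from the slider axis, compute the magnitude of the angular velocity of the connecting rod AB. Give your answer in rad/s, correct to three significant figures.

ω = 17.91 rad/s (converted from 2.85 rev/s).
The rod makes angle φ with the slider axis where L sinφ = r sinθ; differentiating, L cosφ·φ̇ = r ω cosθ.
L cosφ = √(L² − r² sin²θ) = 0.40806 m.
|ω_rod| = r ω |cosθ| / √(L² − r² sin²θ) = 0.1308·17.91·0.83676/0.40806 = 4.803 rad/s.

4.80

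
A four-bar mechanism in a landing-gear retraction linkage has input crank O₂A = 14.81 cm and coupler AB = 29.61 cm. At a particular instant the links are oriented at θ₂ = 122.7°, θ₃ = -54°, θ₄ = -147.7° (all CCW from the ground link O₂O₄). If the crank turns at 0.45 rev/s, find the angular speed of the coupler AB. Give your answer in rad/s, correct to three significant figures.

ω₂ = 2.827 rad/s (from 0.45 rev/s).
Differentiating the loop-closure r₂e^{iθ₂}+r₃e^{iθ₃}=r₁+r₄e^{iθ₄} gives r₂ω₂e^{iθ₂}+r₃ω₃e^{iθ₃}=r₄ω₄e^{iθ₄}.
Eliminating the other unknown: ω₃ = r₂ω₂ sin(θ₄−θ₂) / [r₃ sin(θ₃−θ₄)].
Numerator sine = +0.99998; denominator sine = +0.99792.
Result = 0.1481·2.827·(+0.99998) / (0.2961·(+0.99792)) = +1.4171 rad/s; magnitude 1.4171 rad/s.

1.42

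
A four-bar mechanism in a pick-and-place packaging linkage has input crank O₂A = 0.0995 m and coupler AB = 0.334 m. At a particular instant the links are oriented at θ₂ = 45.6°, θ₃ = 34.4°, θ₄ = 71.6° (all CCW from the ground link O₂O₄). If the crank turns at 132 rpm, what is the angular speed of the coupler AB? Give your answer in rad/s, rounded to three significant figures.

2.99

ω₂ = 13.82 rad/s (from 132 rpm).
Differentiating the loop-closure r₂e^{iθ₂}+r₃e^{iθ₃}=r₁+r₄e^{iθ₄} gives r₂ω₂e^{iθ₂}+r₃ω₃e^{iθ₃}=r₄ω₄e^{iθ₄}.
Eliminating the other unknown: ω₃ = r₂ω₂ sin(θ₄−θ₂) / [r₃ sin(θ₃−θ₄)].
Numerator sine = +0.43837; denominator sine = -0.60460.
Result = 0.0995·13.82·(+0.43837) / (0.334·(-0.60460)) = -2.9858 rad/s; magnitude 2.9858 rad/s.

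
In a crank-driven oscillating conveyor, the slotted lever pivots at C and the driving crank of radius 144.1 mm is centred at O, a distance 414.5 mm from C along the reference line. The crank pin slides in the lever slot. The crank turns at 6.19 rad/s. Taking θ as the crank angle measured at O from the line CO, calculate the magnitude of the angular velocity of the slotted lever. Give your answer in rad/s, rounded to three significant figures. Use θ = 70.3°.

1.09

ω = 6.19 rad/s
Crank pin A relative to C: A = (d + r cosθ, r sinθ); lever angle φ = atan2(r sinθ, d + r cosθ).
Differentiating tanφ: φ̇ = rω(d cosθ + r)/(d² + r² + 2dr cosθ).
d² + r² + 2dr cosθ = |CA|² = 0.232844 m²;  d cosθ + r = +0.28383 m.
|ω_lever| = |0.1441·6.19·+0.28383| / 0.232844 = 1.0873 rad/s.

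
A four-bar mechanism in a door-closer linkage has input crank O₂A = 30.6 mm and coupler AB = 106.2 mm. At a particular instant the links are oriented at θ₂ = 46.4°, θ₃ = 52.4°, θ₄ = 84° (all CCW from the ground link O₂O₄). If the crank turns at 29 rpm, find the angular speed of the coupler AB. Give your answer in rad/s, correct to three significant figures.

ω₂ = 3.037 rad/s (from 29 rpm).
Differentiating the loop-closure r₂e^{iθ₂}+r₃e^{iθ₃}=r₁+r₄e^{iθ₄} gives r₂ω₂e^{iθ₂}+r₃ω₃e^{iθ₃}=r₄ω₄e^{iθ₄}.
Eliminating the other unknown: ω₃ = r₂ω₂ sin(θ₄−θ₂) / [r₃ sin(θ₃−θ₄)].
Numerator sine = +0.61015; denominator sine = -0.52399.
Result = 0.0306·3.037·(+0.61015) / (0.1062·(-0.52399)) = -1.0189 rad/s; magnitude 1.0189 rad/s.

1.02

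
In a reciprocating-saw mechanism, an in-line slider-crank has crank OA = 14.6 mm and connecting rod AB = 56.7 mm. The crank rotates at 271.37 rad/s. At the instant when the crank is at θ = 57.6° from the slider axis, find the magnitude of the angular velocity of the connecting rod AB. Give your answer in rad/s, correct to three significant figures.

ω = 271.4 rad/s
The rod makes angle φ with the slider axis where L sinφ = r sinθ; differentiating, L cosφ·φ̇ = r ω cosθ.
L cosφ = √(L² − r² sin²θ) = 0.055344 m.
|ω_rod| = r ω |cosθ| / √(L² − r² sin²θ) = 0.0146·271.4·0.53583/0.055344 = 38.359 rad/s.

38.4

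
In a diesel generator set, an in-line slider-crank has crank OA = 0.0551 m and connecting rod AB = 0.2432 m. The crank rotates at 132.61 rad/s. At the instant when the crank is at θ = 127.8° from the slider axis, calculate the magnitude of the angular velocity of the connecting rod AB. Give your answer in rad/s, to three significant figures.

ω = 132.6 rad/s
The rod makes angle φ with the slider axis where L sinφ = r sinθ; differentiating, L cosφ·φ̇ = r ω cosθ.
L cosφ = √(L² − r² sin²θ) = 0.23927 m.
|ω_rod| = r ω |cosθ| / √(L² − r² sin²θ) = 0.0551·132.6·0.61291/0.23927 = 18.717 rad/s.

18.7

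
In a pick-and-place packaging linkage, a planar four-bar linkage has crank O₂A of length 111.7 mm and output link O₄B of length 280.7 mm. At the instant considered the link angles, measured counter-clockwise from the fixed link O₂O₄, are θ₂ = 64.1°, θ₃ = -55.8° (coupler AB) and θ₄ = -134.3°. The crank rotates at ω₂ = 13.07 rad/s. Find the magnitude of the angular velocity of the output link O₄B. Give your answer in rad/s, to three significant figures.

4.60

ω₂ = 13.07 rad/s
Differentiating the loop-closure r₂e^{iθ₂}+r₃e^{iθ₃}=r₁+r₄e^{iθ₄} gives r₂ω₂e^{iθ₂}+r₃ω₃e^{iθ₃}=r₄ω₄e^{iθ₄}.
Eliminating the other unknown: ω₄ = r₂ω₂ sin(θ₂−θ₃) / [r₄ sin(θ₄−θ₃)].
Numerator sine = +0.86690; denominator sine = -0.97992.
Result = 0.1117·13.07·(+0.86690) / (0.2807·(-0.97992)) = -4.6011 rad/s; magnitude 4.6011 rad/s.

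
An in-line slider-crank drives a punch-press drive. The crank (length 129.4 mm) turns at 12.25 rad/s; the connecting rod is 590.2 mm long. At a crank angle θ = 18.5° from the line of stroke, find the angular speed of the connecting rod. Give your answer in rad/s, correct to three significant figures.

ω = 12.25 rad/s
The rod makes angle φ with the slider axis where L sinφ = r sinθ; differentiating, L cosφ·φ̇ = r ω cosθ.
L cosφ = √(L² − r² sin²θ) = 0.58877 m.
|ω_rod| = r ω |cosθ| / √(L² − r² sin²θ) = 0.1294·12.25·0.94832/0.58877 = 2.5532 rad/s.

2.55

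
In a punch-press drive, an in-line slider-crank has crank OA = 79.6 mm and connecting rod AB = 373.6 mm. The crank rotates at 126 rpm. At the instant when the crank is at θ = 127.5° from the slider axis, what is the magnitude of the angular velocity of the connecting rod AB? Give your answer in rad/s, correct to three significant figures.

1.74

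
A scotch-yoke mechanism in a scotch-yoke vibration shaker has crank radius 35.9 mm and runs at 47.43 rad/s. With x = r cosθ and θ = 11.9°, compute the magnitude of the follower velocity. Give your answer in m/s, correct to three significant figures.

0.351

ω = 47.43 rad/s
x = r cosθ ⇒ ẋ = −rω sinθ.
|v| = rω|sinθ| = 0.0359·47.43·|sin 11.9°| = 0.35111 m/s.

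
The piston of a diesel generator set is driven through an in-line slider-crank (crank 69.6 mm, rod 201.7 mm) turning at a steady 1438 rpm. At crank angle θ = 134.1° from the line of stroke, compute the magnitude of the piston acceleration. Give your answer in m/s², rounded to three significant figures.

1100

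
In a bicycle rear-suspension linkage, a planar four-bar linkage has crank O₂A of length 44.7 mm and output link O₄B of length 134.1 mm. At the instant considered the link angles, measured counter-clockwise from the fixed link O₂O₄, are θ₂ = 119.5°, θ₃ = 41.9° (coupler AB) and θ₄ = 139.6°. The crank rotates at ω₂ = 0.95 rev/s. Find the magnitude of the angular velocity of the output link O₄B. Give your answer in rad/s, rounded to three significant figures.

1.96

ω₂ = 5.969 rad/s (from 0.95 rev/s).
Differentiating the loop-closure r₂e^{iθ₂}+r₃e^{iθ₃}=r₁+r₄e^{iθ₄} gives r₂ω₂e^{iθ₂}+r₃ω₃e^{iθ₃}=r₄ω₄e^{iθ₄}.
Eliminating the other unknown: ω₄ = r₂ω₂ sin(θ₂−θ₃) / [r₄ sin(θ₄−θ₃)].
Numerator sine = +0.97667; denominator sine = +0.99098.
Result = 0.0447·5.969·(+0.97667) / (0.1341·(+0.99098)) = +1.9609 rad/s; magnitude 1.9609 rad/s.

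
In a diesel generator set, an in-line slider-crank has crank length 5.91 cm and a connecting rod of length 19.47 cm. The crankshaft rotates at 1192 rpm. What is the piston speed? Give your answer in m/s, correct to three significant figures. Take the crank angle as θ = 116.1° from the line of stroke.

ω = 2π·1192/60 = 124.8 rad/s
For an in-line slider-crank, x = r cosθ + √(L² − r² sin²θ), so v = −rω sinθ·[1 + r cosθ/√(L² − r² sin²θ)].
With r = 0.0591 m, L = 0.1947 m, θ = 116.1°: √(L² − r² sin²θ) = 0.18733 m.
v = −0.0591·124.8·0.89803·[1 + 0.0591·-0.43994/0.18733] = -5.7054 m/s.
|v| = 5.7054 m/s.

5.71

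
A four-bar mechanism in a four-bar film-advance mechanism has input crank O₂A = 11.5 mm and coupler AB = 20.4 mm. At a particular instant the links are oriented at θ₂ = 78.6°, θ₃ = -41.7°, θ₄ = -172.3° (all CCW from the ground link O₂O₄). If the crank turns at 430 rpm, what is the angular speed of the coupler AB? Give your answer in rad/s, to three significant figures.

31.6

ω₂ = 45.03 rad/s (from 430 rpm).
Differentiating the loop-closure r₂e^{iθ₂}+r₃e^{iθ₃}=r₁+r₄e^{iθ₄} gives r₂ω₂e^{iθ₂}+r₃ω₃e^{iθ₃}=r₄ω₄e^{iθ₄}.
Eliminating the other unknown: ω₃ = r₂ω₂ sin(θ₄−θ₂) / [r₃ sin(θ₃−θ₄)].
Numerator sine = +0.94495; denominator sine = +0.75927.
Result = 0.0115·45.03·(+0.94495) / (0.0204·(+0.75927)) = +31.592 rad/s; magnitude 31.592 rad/s.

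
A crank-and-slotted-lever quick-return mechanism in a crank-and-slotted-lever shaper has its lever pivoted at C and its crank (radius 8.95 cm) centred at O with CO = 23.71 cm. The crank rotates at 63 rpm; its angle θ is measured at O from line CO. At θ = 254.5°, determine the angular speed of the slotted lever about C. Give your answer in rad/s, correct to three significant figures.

0.292

ω = 6.597 rad/s (from 63 rpm).
Crank pin A relative to C: A = (d + r cosθ, r sinθ); lever angle φ = atan2(r sinθ, d + r cosθ).
Differentiating tanφ: φ̇ = rω(d cosθ + r)/(d² + r² + 2dr cosθ).
d² + r² + 2dr cosθ = |CA|² = 0.0528848 m²;  d cosθ + r = +0.026138 m.
|ω_lever| = |0.0895·6.597·+0.026138| / 0.0528848 = 0.29183 rad/s.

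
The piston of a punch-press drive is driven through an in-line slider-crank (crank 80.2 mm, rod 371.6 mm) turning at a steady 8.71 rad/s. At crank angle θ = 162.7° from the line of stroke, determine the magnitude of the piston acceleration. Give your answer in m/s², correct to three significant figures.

ω = 8.71 rad/s
x(θ) = r cosθ + √(L² − r² sin²θ); with ω constant, a = ω²·d²x/dθ².
d²x/dθ² = −r cosθ − r²(cos2θ)/√u − r⁴ sin²2θ/(4u^{3/2}),  u = L² − r² sin²θ = 0.137518 m².
Substituting r = 0.0802 m, L = 0.3716 m, θ = 162.7°: d²x/dθ² = +0.062229 m.
a = ω²·d²x/dθ² = (8.71)²·(+0.062229) = +4.721 m/s²;  |a| = 4.721 m/s².

4.72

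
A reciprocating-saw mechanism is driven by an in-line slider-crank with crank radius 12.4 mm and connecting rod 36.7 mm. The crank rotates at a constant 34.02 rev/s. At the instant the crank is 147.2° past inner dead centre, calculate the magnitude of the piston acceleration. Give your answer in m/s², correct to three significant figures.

391

ω = 2π·34 = 213.8 rad/s
x(θ) = r cosθ + √(L² − r² sin²θ); with ω constant, a = ω²·d²x/dθ².
d²x/dθ² = −r cosθ − r²(cos2θ)/√u − r⁴ sin²2θ/(4u^{3/2}),  u = L² − r² sin²θ = 0.00130177 m².
Substituting r = 0.0124 m, L = 0.0367 m, θ = 147.2°: d²x/dθ² = +0.0085582 m.
a = ω²·d²x/dθ² = (213.8)²·(+0.0085582) = +391.03 m/s²;  |a| = 391.03 m/s².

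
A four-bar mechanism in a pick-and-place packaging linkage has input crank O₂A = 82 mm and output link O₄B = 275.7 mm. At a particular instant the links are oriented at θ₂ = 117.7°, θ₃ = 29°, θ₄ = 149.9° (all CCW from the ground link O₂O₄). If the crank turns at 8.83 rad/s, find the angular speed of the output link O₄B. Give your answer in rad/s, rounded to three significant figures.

ω₂ = 8.83 rad/s
Differentiating the loop-closure r₂e^{iθ₂}+r₃e^{iθ₃}=r₁+r₄e^{iθ₄} gives r₂ω₂e^{iθ₂}+r₃ω₃e^{iθ₃}=r₄ω₄e^{iθ₄}.
Eliminating the other unknown: ω₄ = r₂ω₂ sin(θ₂−θ₃) / [r₄ sin(θ₄−θ₃)].
Numerator sine = +0.99974; denominator sine = +0.85806.
Result = 0.082·8.83·(+0.99974) / (0.2757·(+0.85806)) = +3.0599 rad/s; magnitude 3.0599 rad/s.

3.06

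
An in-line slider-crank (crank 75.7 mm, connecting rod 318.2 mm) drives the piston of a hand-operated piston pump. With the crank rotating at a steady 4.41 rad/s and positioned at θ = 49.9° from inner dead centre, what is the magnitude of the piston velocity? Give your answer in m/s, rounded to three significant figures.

ω = 4.41 rad/s
For an in-line slider-crank, x = r cosθ + √(L² − r² sin²θ), so v = −rω sinθ·[1 + r cosθ/√(L² − r² sin²θ)].
With r = 0.0757 m, L = 0.3182 m, θ = 49.9°: √(L² − r² sin²θ) = 0.31289 m.
v = −0.0757·4.41·0.76492·[1 + 0.0757·0.64412/0.31289] = -0.29515 m/s.
|v| = 0.29515 m/s.

0.295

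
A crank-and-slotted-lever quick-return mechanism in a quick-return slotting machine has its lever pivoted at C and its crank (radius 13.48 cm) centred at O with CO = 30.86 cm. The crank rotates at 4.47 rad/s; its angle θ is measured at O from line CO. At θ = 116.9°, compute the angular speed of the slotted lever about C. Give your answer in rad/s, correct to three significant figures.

0.0383

ω = 4.47 rad/s
Crank pin A relative to C: A = (d + r cosθ, r sinθ); lever angle φ = atan2(r sinθ, d + r cosθ).
Differentiating tanφ: φ̇ = rω(d cosθ + r)/(d² + r² + 2dr cosθ).
d² + r² + 2dr cosθ = |CA|² = 0.0757631 m²;  d cosθ + r = -0.0048214 m.
|ω_lever| = |0.1348·4.47·-0.0048214| / 0.0757631 = 0.038345 rad/s.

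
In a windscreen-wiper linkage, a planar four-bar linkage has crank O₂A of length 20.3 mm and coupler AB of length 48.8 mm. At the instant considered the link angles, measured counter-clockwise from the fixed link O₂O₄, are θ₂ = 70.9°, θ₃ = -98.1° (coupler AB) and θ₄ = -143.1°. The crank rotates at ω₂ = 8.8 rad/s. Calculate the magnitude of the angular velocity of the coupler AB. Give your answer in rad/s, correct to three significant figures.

ω₂ = 8.8 rad/s
Differentiating the loop-closure r₂e^{iθ₂}+r₃e^{iθ₃}=r₁+r₄e^{iθ₄} gives r₂ω₂e^{iθ₂}+r₃ω₃e^{iθ₃}=r₄ω₄e^{iθ₄}.
Eliminating the other unknown: ω₃ = r₂ω₂ sin(θ₄−θ₂) / [r₃ sin(θ₃−θ₄)].
Numerator sine = +0.55919; denominator sine = +0.70711.
Result = 0.0203·8.8·(+0.55919) / (0.0488·(+0.70711)) = +2.8949 rad/s; magnitude 2.8949 rad/s.

2.89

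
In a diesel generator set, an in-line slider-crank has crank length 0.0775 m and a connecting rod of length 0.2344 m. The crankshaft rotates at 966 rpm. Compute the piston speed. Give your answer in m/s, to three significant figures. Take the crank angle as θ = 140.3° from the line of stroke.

ω = 2π·966/60 = 101.2 rad/s
For an in-line slider-crank, x = r cosθ + √(L² − r² sin²θ), so v = −rω sinθ·[1 + r cosθ/√(L² − r² sin²θ)].
With r = 0.0775 m, L = 0.2344 m, θ = 140.3°: √(L² − r² sin²θ) = 0.22911 m.
v = −0.0775·101.2·0.63877·[1 + 0.0775·-0.76940/0.22911] = -3.7045 m/s.
|v| = 3.7045 m/s.

3.70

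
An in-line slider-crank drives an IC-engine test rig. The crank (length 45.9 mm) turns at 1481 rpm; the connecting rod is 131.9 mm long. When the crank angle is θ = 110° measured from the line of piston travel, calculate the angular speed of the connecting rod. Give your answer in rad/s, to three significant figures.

ω = 155.1 rad/s (converted from 1481 rpm).
The rod makes angle φ with the slider axis where L sinφ = r sinθ; differentiating, L cosφ·φ̇ = r ω cosθ.
L cosφ = √(L² − r² sin²θ) = 0.12465 m.
|ω_rod| = r ω |cosθ| / √(L² − r² sin²θ) = 0.0459·155.1·0.34202/0.12465 = 19.533 rad/s.

19.5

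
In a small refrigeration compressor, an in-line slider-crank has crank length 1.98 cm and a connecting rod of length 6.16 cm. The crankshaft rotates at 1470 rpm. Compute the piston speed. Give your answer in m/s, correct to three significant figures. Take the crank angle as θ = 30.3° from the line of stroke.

ω = 2π·1470/60 = 153.9 rad/s
For an in-line slider-crank, x = r cosθ + √(L² − r² sin²θ), so v = −rω sinθ·[1 + r cosθ/√(L² − r² sin²θ)].
With r = 0.0198 m, L = 0.0616 m, θ = 30.3°: √(L² − r² sin²θ) = 0.060785 m.
v = −0.0198·153.9·0.50453·[1 + 0.0198·0.86340/0.060785] = -1.9703 m/s.
|v| = 1.9703 m/s.

1.97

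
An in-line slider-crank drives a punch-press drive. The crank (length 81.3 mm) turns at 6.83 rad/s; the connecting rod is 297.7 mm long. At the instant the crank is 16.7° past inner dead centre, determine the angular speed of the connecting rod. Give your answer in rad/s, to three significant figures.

1.79

ω = 6.83 rad/s
The rod makes angle φ with the slider axis where L sinφ = r sinθ; differentiating, L cosφ·φ̇ = r ω cosθ.
L cosφ = √(L² − r² sin²θ) = 0.29678 m.
|ω_rod| = r ω |cosθ| / √(L² − r² sin²θ) = 0.0813·6.83·0.95782/0.29678 = 1.7921 rad/s.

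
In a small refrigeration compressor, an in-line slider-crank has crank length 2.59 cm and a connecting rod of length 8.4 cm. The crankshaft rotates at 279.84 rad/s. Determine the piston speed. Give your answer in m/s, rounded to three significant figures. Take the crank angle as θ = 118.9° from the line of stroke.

5.36

ω = 279.8 rad/s
For an in-line slider-crank, x = r cosθ + √(L² − r² sin²θ), so v = −rω sinθ·[1 + r cosθ/√(L² − r² sin²θ)].
With r = 0.0259 m, L = 0.084 m, θ = 118.9°: √(L² − r² sin²θ) = 0.080882 m.
v = −0.0259·279.8·0.87546·[1 + 0.0259·-0.48328/0.080882] = -5.3633 m/s.
|v| = 5.3633 m/s.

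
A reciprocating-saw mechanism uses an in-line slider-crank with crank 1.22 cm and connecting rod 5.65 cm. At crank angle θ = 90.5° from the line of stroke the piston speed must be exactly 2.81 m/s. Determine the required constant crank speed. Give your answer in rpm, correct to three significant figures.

2200

For an in-line slider-crank, |v_piston| = rω|sinθ|·[1 + r cosθ/√(L² − r² sin²θ)].
With r = 0.0122 m, L = 0.0565 m, θ = 90.5°: the bracketed kinematic factor |dx/dθ| = 0.012176 m.
ω = v/|dx/dθ| = 2.81/0.012176 = 230.78 rad/s.
N = 60ω/(2π) = 2203.8 rpm.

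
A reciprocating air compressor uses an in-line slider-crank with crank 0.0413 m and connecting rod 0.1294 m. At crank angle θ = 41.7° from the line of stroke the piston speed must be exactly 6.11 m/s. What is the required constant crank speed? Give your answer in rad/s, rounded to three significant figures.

179

For an in-line slider-crank, |v_piston| = rω|sinθ|·[1 + r cosθ/√(L² − r² sin²θ)].
With r = 0.0413 m, L = 0.1294 m, θ = 41.7°: the bracketed kinematic factor |dx/dθ| = 0.034174 m.
ω = v/|dx/dθ| = 6.11/0.034174 = 178.79 rad/s.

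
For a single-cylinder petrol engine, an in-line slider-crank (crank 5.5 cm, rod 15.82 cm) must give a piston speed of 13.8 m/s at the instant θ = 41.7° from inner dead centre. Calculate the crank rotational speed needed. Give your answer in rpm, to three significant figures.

2840

For an in-line slider-crank, |v_piston| = rω|sinθ|·[1 + r cosθ/√(L² − r² sin²θ)].
With r = 0.055 m, L = 0.1582 m, θ = 41.7°: the bracketed kinematic factor |dx/dθ| = 0.04635 m.
ω = v/|dx/dθ| = 13.8/0.04635 = 297.74 rad/s.
N = 60ω/(2π) = 2843.2 rpm.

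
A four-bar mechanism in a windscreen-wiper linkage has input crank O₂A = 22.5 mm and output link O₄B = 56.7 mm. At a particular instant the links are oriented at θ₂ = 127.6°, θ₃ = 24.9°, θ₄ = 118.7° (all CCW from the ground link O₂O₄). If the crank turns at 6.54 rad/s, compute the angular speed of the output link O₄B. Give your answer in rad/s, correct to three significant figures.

2.54

ω₂ = 6.54 rad/s
Differentiating the loop-closure r₂e^{iθ₂}+r₃e^{iθ₃}=r₁+r₄e^{iθ₄} gives r₂ω₂e^{iθ₂}+r₃ω₃e^{iθ₃}=r₄ω₄e^{iθ₄}.
Eliminating the other unknown: ω₄ = r₂ω₂ sin(θ₂−θ₃) / [r₄ sin(θ₄−θ₃)].
Numerator sine = +0.97553; denominator sine = +0.99780.
Result = 0.0225·6.54·(+0.97553) / (0.0567·(+0.99780)) = +2.5373 rad/s; magnitude 2.5373 rad/s.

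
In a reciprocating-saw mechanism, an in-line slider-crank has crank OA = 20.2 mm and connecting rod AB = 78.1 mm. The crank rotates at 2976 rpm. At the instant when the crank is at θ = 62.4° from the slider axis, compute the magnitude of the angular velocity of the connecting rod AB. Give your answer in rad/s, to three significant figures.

38.4

ω = 311.6 rad/s (converted from 2976 rpm).
The rod makes angle φ with the slider axis where L sinφ = r sinθ; differentiating, L cosφ·φ̇ = r ω cosθ.
L cosφ = √(L² − r² sin²θ) = 0.076021 m.
|ω_rod| = r ω |cosθ| / √(L² − r² sin²θ) = 0.0202·311.6·0.46330/0.076021 = 38.365 rad/s.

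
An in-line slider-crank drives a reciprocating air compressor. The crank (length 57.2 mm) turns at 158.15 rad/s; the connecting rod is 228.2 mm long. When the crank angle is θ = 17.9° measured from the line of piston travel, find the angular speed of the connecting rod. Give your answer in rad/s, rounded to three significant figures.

ω = 158.2 rad/s
The rod makes angle φ with the slider axis where L sinφ = r sinθ; differentiating, L cosφ·φ̇ = r ω cosθ.
L cosφ = √(L² − r² sin²θ) = 0.22752 m.
|ω_rod| = r ω |cosθ| / √(L² − r² sin²θ) = 0.0572·158.2·0.95159/0.22752 = 37.835 rad/s.

37.8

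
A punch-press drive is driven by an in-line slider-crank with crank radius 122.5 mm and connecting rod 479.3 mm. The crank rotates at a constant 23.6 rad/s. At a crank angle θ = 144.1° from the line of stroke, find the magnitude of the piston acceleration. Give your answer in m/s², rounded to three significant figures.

49.5

ω = 23.6 rad/s
x(θ) = r cosθ + √(L² − r² sin²θ); with ω constant, a = ω²·d²x/dθ².
d²x/dθ² = −r cosθ − r²(cos2θ)/√u − r⁴ sin²2θ/(4u^{3/2}),  u = L² − r² sin²θ = 0.224569 m².
Substituting r = 0.1225 m, L = 0.4793 m, θ = 144.1°: d²x/dθ² = +0.088862 m.
a = ω²·d²x/dθ² = (23.6)²·(+0.088862) = +49.493 m/s²;  |a| = 49.493 m/s².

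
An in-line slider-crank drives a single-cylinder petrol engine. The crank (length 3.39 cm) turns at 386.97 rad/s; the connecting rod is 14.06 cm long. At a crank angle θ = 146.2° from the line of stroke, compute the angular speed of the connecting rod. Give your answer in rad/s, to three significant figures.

ω = 387 rad/s
The rod makes angle φ with the slider axis where L sinφ = r sinθ; differentiating, L cosφ·φ̇ = r ω cosθ.
L cosφ = √(L² − r² sin²θ) = 0.13933 m.
|ω_rod| = r ω |cosθ| / √(L² − r² sin²θ) = 0.0339·387·0.83098/0.13933 = 78.24 rad/s.

78.2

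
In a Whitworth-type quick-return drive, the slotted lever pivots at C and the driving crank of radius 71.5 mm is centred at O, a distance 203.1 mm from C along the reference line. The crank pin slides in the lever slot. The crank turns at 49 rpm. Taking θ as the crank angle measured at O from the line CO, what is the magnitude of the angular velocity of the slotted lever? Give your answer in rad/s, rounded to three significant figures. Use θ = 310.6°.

ω = 5.131 rad/s (from 49 rpm).
Crank pin A relative to C: A = (d + r cosθ, r sinθ); lever angle φ = atan2(r sinθ, d + r cosθ).
Differentiating tanφ: φ̇ = rω(d cosθ + r)/(d² + r² + 2dr cosθ).
d² + r² + 2dr cosθ = |CA|² = 0.0652625 m²;  d cosθ + r = +0.20367 m.
|ω_lever| = |0.0715·5.131·+0.20367| / 0.0652625 = 1.145 rad/s.

1.14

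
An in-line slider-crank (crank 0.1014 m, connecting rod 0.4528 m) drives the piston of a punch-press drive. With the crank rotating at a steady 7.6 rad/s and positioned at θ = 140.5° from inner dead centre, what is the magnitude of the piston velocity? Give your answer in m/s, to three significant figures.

0.405

ω = 7.6 rad/s
For an in-line slider-crank, x = r cosθ + √(L² − r² sin²θ), so v = −rω sinθ·[1 + r cosθ/√(L² − r² sin²θ)].
With r = 0.1014 m, L = 0.4528 m, θ = 140.5°: √(L² − r² sin²θ) = 0.44818 m.
v = −0.1014·7.6·0.63608·[1 + 0.1014·-0.77162/0.44818] = -0.40461 m/s.
|v| = 0.40461 m/s.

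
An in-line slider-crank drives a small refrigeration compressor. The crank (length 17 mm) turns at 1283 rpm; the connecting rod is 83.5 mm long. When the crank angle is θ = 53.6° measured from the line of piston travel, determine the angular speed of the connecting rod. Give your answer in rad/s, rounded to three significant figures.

16.5

ω = 134.4 rad/s (converted from 1283 rpm).
The rod makes angle φ with the slider axis where L sinφ = r sinθ; differentiating, L cosφ·φ̇ = r ω cosθ.
L cosφ = √(L² − r² sin²θ) = 0.082371 m.
|ω_rod| = r ω |cosθ| / √(L² − r² sin²θ) = 0.017·134.4·0.59342/0.082371 = 16.455 rad/s.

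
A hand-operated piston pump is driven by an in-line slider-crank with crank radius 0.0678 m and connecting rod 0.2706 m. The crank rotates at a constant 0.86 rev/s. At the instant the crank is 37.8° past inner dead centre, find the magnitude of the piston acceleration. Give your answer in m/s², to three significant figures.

ω = 2π·0.86 = 5.404 rad/s
x(θ) = r cosθ + √(L² − r² sin²θ); with ω constant, a = ω²·d²x/dθ².
d²x/dθ² = −r cosθ − r²(cos2θ)/√u − r⁴ sin²2θ/(4u^{3/2}),  u = L² − r² sin²θ = 0.0714975 m².
Substituting r = 0.0678 m, L = 0.2706 m, θ = 37.8°: d²x/dθ² = -0.058107 m.
a = ω²·d²x/dθ² = (5.404)²·(-0.058107) = -1.6966 m/s²;  |a| = 1.6966 m/s².

1.70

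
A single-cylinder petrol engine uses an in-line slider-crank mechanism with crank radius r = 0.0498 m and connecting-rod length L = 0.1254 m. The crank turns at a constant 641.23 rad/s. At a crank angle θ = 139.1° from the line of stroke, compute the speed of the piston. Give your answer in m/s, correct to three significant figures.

ω = 641.2 rad/s
For an in-line slider-crank, x = r cosθ + √(L² − r² sin²θ), so v = −rω sinθ·[1 + r cosθ/√(L² − r² sin²θ)].
With r = 0.0498 m, L = 0.1254 m, θ = 139.1°: √(L² − r² sin²θ) = 0.12109 m.
v = −0.0498·641.2·0.65474·[1 + 0.0498·-0.75585/0.12109] = -14.408 m/s.
|v| = 14.408 m/s.

14.4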